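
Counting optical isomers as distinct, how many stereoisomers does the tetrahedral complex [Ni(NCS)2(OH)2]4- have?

Only one geometric arrangement is possible.

1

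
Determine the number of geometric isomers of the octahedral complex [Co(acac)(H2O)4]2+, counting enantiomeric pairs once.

1

An octahedron has six vertices in three trans pairs; every non-trans pair is cis.
Each acac is bidentate and must span two cis positions.
Only one geometric arrangement is possible.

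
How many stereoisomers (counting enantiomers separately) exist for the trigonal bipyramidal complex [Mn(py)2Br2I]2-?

A trigonal bipyramid has two axial and three equatorial sites, which are chemically inequivalent.
Systematic enumeration (placing each ligand type in turn and discarding arrangements equivalent by rotation or reflection) gives 5 geometric isomers.
One of these lacks any improper symmetry element and so occurs as an enantiomeric pair, giving 5 + 1 = 6 stereoisomers in total.

6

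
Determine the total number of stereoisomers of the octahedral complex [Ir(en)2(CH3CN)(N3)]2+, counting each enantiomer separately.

3

In an octahedral complex each vertex has one trans partner and four cis neighbours.
Each en is bidentate and must span two cis positions.
Working through the distinct placements yields 2 geometric isomers: CH3CN and N3 mutually trans; CH3CN and N3 mutually cis (chiral).
One of these lacks any improper symmetry element and so occurs as an enantiomeric pair, giving 2 + 1 = 3 stereoisomers in total.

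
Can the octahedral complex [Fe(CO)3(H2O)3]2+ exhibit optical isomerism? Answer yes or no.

no

An octahedron has six vertices in three trans pairs; every non-trans pair is cis.
Working through the distinct placements yields 2 geometric isomers: CO mer; CO fac.
Each arrangement has an internal mirror plane or centre of symmetry, so none is chiral.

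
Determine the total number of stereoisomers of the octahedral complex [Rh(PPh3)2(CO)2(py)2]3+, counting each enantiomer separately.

6

An octahedron has six vertices in three trans pairs; every non-trans pair is cis.
Systematic placement gives 5 geometric isomers: PPh3 trans, CO trans, py trans; PPh3 cis, CO trans, py cis; PPh3 cis, CO cis, py trans; PPh3 cis, CO cis, py cis (chiral); PPh3 trans, CO cis, py cis.
One of these lacks any improper symmetry element and so occurs as an enantiomeric pair, giving 5 + 1 = 6 stereoisomers in total.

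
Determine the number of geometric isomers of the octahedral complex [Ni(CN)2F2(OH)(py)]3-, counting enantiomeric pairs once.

Working through the distinct placements yields 6 geometric isomers: CN trans, F trans; CN trans, F cis; CN cis, F cis (3 arrangements, 2 chiral); CN cis, F trans.

6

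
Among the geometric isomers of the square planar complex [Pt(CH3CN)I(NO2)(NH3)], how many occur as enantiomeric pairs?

In a square planar complex each vertex has one trans partner and two cis neighbours.
There are 3 geometric isomers: (CH3CN/NH3 trans, I/NO2 trans); (CH3CN/NO2 trans, I/NH3 trans); (CH3CN/I trans, NH3/NO2 trans).
Each arrangement has an internal mirror plane or centre of symmetry, so none is chiral.

0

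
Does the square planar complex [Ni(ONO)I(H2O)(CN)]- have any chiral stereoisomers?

no

Working through the distinct placements yields 3 geometric isomers: (CN/I trans, H2O/ONO trans); (CN/ONO trans, H2O/I trans); (CN/H2O trans, I/ONO trans).
Each arrangement has an internal mirror plane or centre of symmetry, so none is chiral.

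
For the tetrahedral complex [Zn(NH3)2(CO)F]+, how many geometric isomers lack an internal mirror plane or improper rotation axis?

All four vertices of a tetrahedron are equivalent and mutually adjacent, so cis/trans isomerism cannot arise.
Only one geometric arrangement is possible.

0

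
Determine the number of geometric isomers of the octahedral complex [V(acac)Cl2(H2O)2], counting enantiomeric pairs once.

The six octahedral sites form three mutually perpendicular trans pairs.
Each acac is bidentate and must span two cis positions.
Working through the distinct placements yields 3 geometric isomers: Cl trans, H2O cis; Cl cis, H2O cis (chiral); Cl cis, H2O trans.

3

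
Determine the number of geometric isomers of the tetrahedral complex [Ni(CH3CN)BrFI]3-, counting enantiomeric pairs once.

In a tetrahedral complex all four positions are equivalent and every pair of ligands is adjacent — there is no cis/trans distinction.
Only one geometric arrangement is possible; it has no improper symmetry element, so it exists as a pair of enantiomers (2 stereoisomers).

1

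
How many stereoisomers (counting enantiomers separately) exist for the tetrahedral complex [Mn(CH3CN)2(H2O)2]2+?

1

In a tetrahedral complex all four positions are equivalent and every pair of ligands is adjacent — there is no cis/trans distinction.
Only one geometric arrangement is possible.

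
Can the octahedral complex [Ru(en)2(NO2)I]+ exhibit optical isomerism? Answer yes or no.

yes

The six octahedral sites form three mutually perpendicular trans pairs.
Each en is bidentate and must span two cis positions.
Systematic placement gives 2 geometric isomers: NO2 and I mutually trans; NO2 and I mutually cis (chiral).
One of these lacks any improper symmetry element and so occurs as an enantiomeric pair, giving 2 + 1 = 3 stereoisomers in total.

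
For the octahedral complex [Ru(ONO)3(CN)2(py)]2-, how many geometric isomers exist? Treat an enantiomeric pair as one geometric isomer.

The six octahedral sites form three mutually perpendicular trans pairs.
Working through the distinct placements yields 3 geometric isomers: ONO mer, CN trans; ONO fac, CN cis; ONO mer, CN cis.

3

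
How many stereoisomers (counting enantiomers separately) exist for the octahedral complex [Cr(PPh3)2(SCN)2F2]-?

6

An octahedron has six vertices in three trans pairs; every non-trans pair is cis.
Working through the distinct placements yields 5 geometric isomers: PPh3 trans, SCN trans, F trans; PPh3 cis, SCN cis, F trans; PPh3 cis, SCN trans, F cis; PPh3 cis, SCN cis, F cis (chiral); PPh3 trans, SCN cis, F cis.
One of these lacks any improper symmetry element and so occurs as an enantiomeric pair, giving 5 + 1 = 6 stereoisomers in total.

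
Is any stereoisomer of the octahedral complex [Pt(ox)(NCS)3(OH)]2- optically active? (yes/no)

The six octahedral sites form three mutually perpendicular trans pairs.
Each ox is bidentate and must span two cis positions.
There are 2 geometric isomers: NCS mer; NCS fac.
Each arrangement has an internal mirror plane or centre of symmetry, so none is chiral.

no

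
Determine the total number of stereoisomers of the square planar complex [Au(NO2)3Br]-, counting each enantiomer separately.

A square has two trans pairs of vertices; adjacent vertices are cis.
Only one geometric arrangement is possible.

1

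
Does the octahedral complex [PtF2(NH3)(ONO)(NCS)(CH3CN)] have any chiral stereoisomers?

yes

In an octahedral complex each vertex has one trans partner and four cis neighbours.
Systematic enumeration (placing each ligand type in turn and discarding arrangements equivalent by rotation or reflection) gives 9 geometric isomers.
Of these, 6 lack any improper symmetry element and so occur as enantiomeric pairs, giving 9 + 6 = 15 stereoisomers in total.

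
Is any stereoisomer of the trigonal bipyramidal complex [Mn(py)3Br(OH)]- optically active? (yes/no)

A trigonal bipyramid has two axial and three equatorial sites, which are chemically inequivalent.
There are 4 geometric isomers: Br axial, OH axial; Br axial, OH equatorial; Br equatorial, OH axial; Br equatorial, OH equatorial.
Each arrangement has an internal mirror plane or centre of symmetry, so none is chiral.

no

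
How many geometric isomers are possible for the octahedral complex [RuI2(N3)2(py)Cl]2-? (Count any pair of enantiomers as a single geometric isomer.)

The six octahedral sites form three mutually perpendicular trans pairs.
Working through the distinct placements yields 6 geometric isomers: I cis, N3 cis (3 arrangements, 2 chiral); I cis, N3 trans; I trans, N3 cis; I trans, N3 trans.

6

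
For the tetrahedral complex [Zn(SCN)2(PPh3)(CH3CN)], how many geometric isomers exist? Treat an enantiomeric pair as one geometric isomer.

In a tetrahedral complex all four positions are equivalent and every pair of ligands is adjacent — there is no cis/trans distinction.
Only one geometric arrangement is possible.

1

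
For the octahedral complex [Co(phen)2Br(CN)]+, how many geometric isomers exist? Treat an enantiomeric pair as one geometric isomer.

An octahedron has six vertices in three trans pairs; every non-trans pair is cis.
Each phen is bidentate and must span two cis positions.
The distinct arrangements are (2 in all): Br and CN mutually trans; Br and CN mutually cis (chiral).

2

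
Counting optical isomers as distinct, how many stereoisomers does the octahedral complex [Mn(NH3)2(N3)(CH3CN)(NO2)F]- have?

Exhaustive case analysis gives 9 geometric isomers.
Of these, 6 lack any improper symmetry element and so occur as enantiomeric pairs, giving 9 + 6 = 15 stereoisomers in total.

15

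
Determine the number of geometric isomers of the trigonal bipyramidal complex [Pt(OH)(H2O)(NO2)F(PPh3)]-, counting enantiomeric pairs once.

10

A trigonal bipyramid has two axial and three equatorial sites, which are chemically inequivalent.
Exhaustive case analysis gives 10 geometric isomers.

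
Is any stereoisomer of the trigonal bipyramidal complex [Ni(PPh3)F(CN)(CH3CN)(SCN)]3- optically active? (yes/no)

yes

In a trigonal bipyramid the two axial positions differ from the three equatorial ones.
Placing the ligands in turn and identifying arrangements related by rotation or reflection leaves 10 distinct geometric isomers.
Of these, 10 lack any improper symmetry element and so occur as enantiomeric pairs, giving 10 + 10 = 20 stereoisomers in total.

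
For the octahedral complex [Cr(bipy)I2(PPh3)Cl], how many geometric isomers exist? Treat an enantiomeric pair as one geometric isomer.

4

An octahedron has six vertices in three trans pairs; every non-trans pair is cis.
Each bipy is bidentate and must span two cis positions.
The distinct arrangements are (4 in all): I cis (3 arrangements, 2 chiral); I trans.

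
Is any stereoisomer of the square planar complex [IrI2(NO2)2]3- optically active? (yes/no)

no

In a square planar complex each vertex has one trans partner and two cis neighbours.
Working through the distinct placements yields 2 geometric isomers: I cis; I trans.
Each arrangement has an internal mirror plane or centre of symmetry, so none is chiral.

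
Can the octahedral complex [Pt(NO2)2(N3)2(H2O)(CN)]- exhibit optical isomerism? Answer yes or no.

yes

The distinct arrangements are (6 in all): NO2 trans, N3 trans; NO2 cis, N3 cis (3 arrangements, 2 chiral); NO2 trans, N3 cis; NO2 cis, N3 trans.
Of these, 2 lack any improper symmetry element and so occur as enantiomeric pairs, giving 6 + 2 = 8 stereoisomers in total.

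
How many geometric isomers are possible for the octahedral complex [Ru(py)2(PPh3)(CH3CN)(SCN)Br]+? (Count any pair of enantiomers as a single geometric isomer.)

9

An octahedron has six vertices in three trans pairs; every non-trans pair is cis.
Exhaustive case analysis gives 9 geometric isomers.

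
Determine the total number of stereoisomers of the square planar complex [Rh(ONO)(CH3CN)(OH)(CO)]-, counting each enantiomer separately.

3

In a square planar complex each vertex has one trans partner and two cis neighbours.
Working through the distinct placements yields 3 geometric isomers: (CH3CN/OH trans, CO/ONO trans); (CH3CN/ONO trans, CO/OH trans); (CH3CN/CO trans, OH/ONO trans).
Each arrangement has an internal mirror plane or centre of symmetry, so none is chiral.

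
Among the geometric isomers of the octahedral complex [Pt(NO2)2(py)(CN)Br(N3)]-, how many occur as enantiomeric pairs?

An octahedron has six vertices in three trans pairs; every non-trans pair is cis.
Exhaustive case analysis gives 9 geometric isomers.
Of these, 6 lack any improper symmetry element and so occur as enantiomeric pairs, giving 9 + 6 = 15 stereoisomers in total.

6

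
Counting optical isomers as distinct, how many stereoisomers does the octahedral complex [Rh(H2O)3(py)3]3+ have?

The distinct arrangements are (2 in all): H2O mer; H2O fac.
Each arrangement has an internal mirror plane or centre of symmetry, so none is chiral.

2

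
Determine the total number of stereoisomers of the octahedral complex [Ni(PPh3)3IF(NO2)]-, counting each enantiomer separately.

In an octahedral complex each vertex has one trans partner and four cis neighbours.
Systematic placement gives 4 geometric isomers: PPh3 mer (3 arrangements); PPh3 fac (chiral).
One of these lacks any improper symmetry element and so occurs as an enantiomeric pair, giving 4 + 1 = 5 stereoisomers in total.

5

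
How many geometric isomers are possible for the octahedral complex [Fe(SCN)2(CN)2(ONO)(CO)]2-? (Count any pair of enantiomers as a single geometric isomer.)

6

An octahedron has six vertices in three trans pairs; every non-trans pair is cis.
The distinct arrangements are (6 in all): SCN trans, CN trans; SCN cis, CN trans; SCN trans, CN cis; SCN cis, CN cis (3 arrangements, 2 chiral).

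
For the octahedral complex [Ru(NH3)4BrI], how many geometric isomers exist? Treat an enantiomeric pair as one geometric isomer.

In an octahedral complex each vertex has one trans partner and four cis neighbours.
Working through the distinct placements yields 2 geometric isomers: Br and I mutually trans; Br and I mutually cis.

2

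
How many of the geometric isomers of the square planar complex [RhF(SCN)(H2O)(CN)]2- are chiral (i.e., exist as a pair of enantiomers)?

The distinct arrangements are (3 in all): (CN/H2O trans, F/SCN trans); (CN/SCN trans, F/H2O trans); (CN/F trans, H2O/SCN trans).
Each arrangement has an internal mirror plane or centre of symmetry, so none is chiral.

0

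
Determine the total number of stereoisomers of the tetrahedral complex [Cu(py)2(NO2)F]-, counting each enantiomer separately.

1

All four vertices of a tetrahedron are equivalent and mutually adjacent, so cis/trans isomerism cannot arise.
Only one geometric arrangement is possible.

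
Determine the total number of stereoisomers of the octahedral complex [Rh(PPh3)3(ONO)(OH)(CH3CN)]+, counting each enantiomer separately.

5

In an octahedral complex each vertex has one trans partner and four cis neighbours.
Working through the distinct placements yields 4 geometric isomers: PPh3 mer (3 arrangements); PPh3 fac (chiral).
One of these lacks any improper symmetry element and so occurs as an enantiomeric pair, giving 4 + 1 = 5 stereoisomers in total.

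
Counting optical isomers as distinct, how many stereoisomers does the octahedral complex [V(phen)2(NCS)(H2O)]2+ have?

3

The six octahedral sites form three mutually perpendicular trans pairs.
Each phen is bidentate and must span two cis positions.
Working through the distinct placements yields 2 geometric isomers: NCS and H2O mutually trans; NCS and H2O mutually cis (chiral).
One of these lacks any improper symmetry element and so occurs as an enantiomeric pair, giving 2 + 1 = 3 stereoisomers in total.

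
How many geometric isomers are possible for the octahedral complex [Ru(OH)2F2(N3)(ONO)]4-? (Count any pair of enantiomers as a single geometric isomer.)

There are 6 geometric isomers: OH cis, F trans; OH trans, F trans; OH cis, F cis (3 arrangements, 2 chiral); OH trans, F cis.

6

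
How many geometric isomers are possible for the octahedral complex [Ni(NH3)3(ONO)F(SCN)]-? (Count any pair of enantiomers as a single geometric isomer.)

Working through the distinct placements yields 4 geometric isomers: NH3 mer (3 arrangements); NH3 fac (chiral).

4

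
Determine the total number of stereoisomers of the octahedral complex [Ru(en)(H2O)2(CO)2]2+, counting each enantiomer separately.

In an octahedral complex each vertex has one trans partner and four cis neighbours.
Each en is bidentate and must span two cis positions.
There are 3 geometric isomers: H2O cis, CO trans; H2O cis, CO cis (chiral); H2O trans, CO cis.
One of these lacks any improper symmetry element and so occurs as an enantiomeric pair, giving 3 + 1 = 4 stereoisomers in total.

4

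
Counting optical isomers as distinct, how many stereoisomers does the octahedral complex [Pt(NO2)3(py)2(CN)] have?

3

There are 3 geometric isomers: NO2 mer, py trans; NO2 fac, py cis; NO2 mer, py cis.
Each arrangement has an internal mirror plane or centre of symmetry, so none is chiral.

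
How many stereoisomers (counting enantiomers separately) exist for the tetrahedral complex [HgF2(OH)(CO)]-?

In a tetrahedral complex all four positions are equivalent and every pair of ligands is adjacent — there is no cis/trans distinction.
Only one geometric arrangement is possible.

1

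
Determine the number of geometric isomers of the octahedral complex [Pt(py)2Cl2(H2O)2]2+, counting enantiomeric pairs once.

5

In an octahedral complex each vertex has one trans partner and four cis neighbours.
Working through the distinct placements yields 5 geometric isomers: py trans, Cl trans, H2O trans; py cis, Cl trans, H2O cis; py trans, Cl cis, H2O cis; py cis, Cl cis, H2O cis (chiral); py cis, Cl cis, H2O trans.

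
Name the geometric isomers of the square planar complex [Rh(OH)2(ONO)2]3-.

Systematic placement gives 2 geometric isomers: OH cis; OH trans.

cis and trans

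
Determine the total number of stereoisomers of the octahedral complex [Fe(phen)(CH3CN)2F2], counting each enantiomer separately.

4

In an octahedral complex each vertex has one trans partner and four cis neighbours.
Each phen is bidentate and must span two cis positions.
The distinct arrangements are (3 in all): CH3CN trans, F cis; CH3CN cis, F cis (chiral); CH3CN cis, F trans.
One of these lacks any improper symmetry element and so occurs as an enantiomeric pair, giving 3 + 1 = 4 stereoisomers in total.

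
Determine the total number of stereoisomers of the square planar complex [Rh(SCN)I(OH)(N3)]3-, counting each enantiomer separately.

The distinct arrangements are (3 in all): (I/OH trans, N3/SCN trans); (I/SCN trans, N3/OH trans); (I/N3 trans, OH/SCN trans).
Each arrangement has an internal mirror plane or centre of symmetry, so none is chiral.

3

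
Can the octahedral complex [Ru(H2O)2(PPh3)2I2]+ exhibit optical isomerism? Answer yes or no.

An octahedron has six vertices in three trans pairs; every non-trans pair is cis.
Systematic placement gives 5 geometric isomers: H2O trans, PPh3 trans, I trans; H2O trans, PPh3 cis, I cis; H2O cis, PPh3 trans, I cis; H2O cis, PPh3 cis, I cis (chiral); H2O cis, PPh3 cis, I trans.
One of these lacks any improper symmetry element and so occurs as an enantiomeric pair, giving 5 + 1 = 6 stereoisomers in total.

yes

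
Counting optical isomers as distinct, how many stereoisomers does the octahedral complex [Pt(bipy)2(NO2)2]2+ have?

An octahedron has six vertices in three trans pairs; every non-trans pair is cis.
Each bipy is bidentate and must span two cis positions.
The distinct arrangements are (2 in all): NO2 trans; NO2 cis (chiral).
One of these lacks any improper symmetry element and so occurs as an enantiomeric pair, giving 2 + 1 = 3 stereoisomers in total.

3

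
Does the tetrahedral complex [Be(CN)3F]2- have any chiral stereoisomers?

no

In a tetrahedral complex all four positions are equivalent and every pair of ligands is adjacent — there is no cis/trans distinction.
Only one geometric arrangement is possible.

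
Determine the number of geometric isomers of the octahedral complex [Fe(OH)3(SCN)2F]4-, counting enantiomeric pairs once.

3

An octahedron has six vertices in three trans pairs; every non-trans pair is cis.
Working through the distinct placements yields 3 geometric isomers: OH mer, SCN trans; OH fac, SCN cis; OH mer, SCN cis.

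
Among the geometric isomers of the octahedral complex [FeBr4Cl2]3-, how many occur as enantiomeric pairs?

0

In an octahedral complex each vertex has one trans partner and four cis neighbours.
There are 2 geometric isomers: Cl trans; Cl cis.
Each arrangement has an internal mirror plane or centre of symmetry, so none is chiral.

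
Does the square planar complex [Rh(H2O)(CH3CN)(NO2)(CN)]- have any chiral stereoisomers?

Systematic placement gives 3 geometric isomers: (CH3CN/H2O trans, CN/NO2 trans); (CH3CN/NO2 trans, CN/H2O trans); (CH3CN/CN trans, H2O/NO2 trans).
Each arrangement has an internal mirror plane or centre of symmetry, so none is chiral.

no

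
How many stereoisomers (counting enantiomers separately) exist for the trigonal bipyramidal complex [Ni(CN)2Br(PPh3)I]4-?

Placing the ligands in turn and identifying arrangements related by rotation or reflection leaves 7 distinct geometric isomers.
Of these, 3 lack any improper symmetry element and so occur as enantiomeric pairs, giving 7 + 3 = 10 stereoisomers in total.

10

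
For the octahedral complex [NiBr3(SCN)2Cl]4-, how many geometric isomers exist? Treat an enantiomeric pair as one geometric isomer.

The six octahedral sites form three mutually perpendicular trans pairs.
The distinct arrangements are (3 in all): Br mer, SCN trans; Br mer, SCN cis; Br fac, SCN cis.

3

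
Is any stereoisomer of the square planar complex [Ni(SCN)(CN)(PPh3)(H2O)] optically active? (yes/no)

A square has two trans pairs of vertices; adjacent vertices are cis.
Systematic placement gives 3 geometric isomers: (CN/PPh3 trans, H2O/SCN trans); (CN/SCN trans, H2O/PPh3 trans); (CN/H2O trans, PPh3/SCN trans).
Each arrangement has an internal mirror plane or centre of symmetry, so none is chiral.

no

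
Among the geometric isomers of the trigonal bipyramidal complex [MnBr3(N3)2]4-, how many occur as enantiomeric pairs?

0

A trigonal bipyramid has two axial and three equatorial sites, which are chemically inequivalent.
There are 3 geometric isomers: N3 both equatorial; N3 one axial, one equatorial; N3 both axial.
Each arrangement has an internal mirror plane or centre of symmetry, so none is chiral.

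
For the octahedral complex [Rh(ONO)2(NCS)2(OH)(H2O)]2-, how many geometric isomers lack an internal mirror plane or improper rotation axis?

Systematic placement gives 6 geometric isomers: ONO trans, NCS cis; ONO cis, NCS cis (3 arrangements, 2 chiral); ONO trans, NCS trans; ONO cis, NCS trans.
Of these, 2 lack any improper symmetry element and so occur as enantiomeric pairs, giving 6 + 2 = 8 stereoisomers in total.

2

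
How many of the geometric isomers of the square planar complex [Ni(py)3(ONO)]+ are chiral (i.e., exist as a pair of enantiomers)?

In a square planar complex each vertex has one trans partner and two cis neighbours.
Only one geometric arrangement is possible.

0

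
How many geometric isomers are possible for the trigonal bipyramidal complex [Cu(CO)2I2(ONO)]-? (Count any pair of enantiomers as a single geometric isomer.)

5

In a trigonal bipyramid the two axial positions differ from the three equatorial ones.
Placing the ligands in turn and identifying arrangements related by rotation or reflection leaves 5 distinct geometric isomers.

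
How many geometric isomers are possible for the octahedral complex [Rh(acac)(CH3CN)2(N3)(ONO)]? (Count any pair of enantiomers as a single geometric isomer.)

4

In an octahedral complex each vertex has one trans partner and four cis neighbours.
Each acac is bidentate and must span two cis positions.
The distinct arrangements are (4 in all): CH3CN trans; CH3CN cis (3 arrangements, 2 chiral).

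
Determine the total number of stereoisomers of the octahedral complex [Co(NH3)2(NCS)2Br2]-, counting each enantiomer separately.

6

The six octahedral sites form three mutually perpendicular trans pairs.
Systematic placement gives 5 geometric isomers: NH3 trans, NCS trans, Br trans; NH3 cis, NCS cis, Br trans; NH3 trans, NCS cis, Br cis; NH3 cis, NCS cis, Br cis (chiral); NH3 cis, NCS trans, Br cis.
One of these lacks any improper symmetry element and so occurs as an enantiomeric pair, giving 5 + 1 = 6 stereoisomers in total.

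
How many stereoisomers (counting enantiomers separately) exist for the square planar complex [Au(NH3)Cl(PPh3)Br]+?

3

A square has two trans pairs of vertices; adjacent vertices are cis.
Systematic placement gives 3 geometric isomers: (Br/NH3 trans, Cl/PPh3 trans); (Br/PPh3 trans, Cl/NH3 trans); (Br/Cl trans, NH3/PPh3 trans).
Each arrangement has an internal mirror plane or centre of symmetry, so none is chiral.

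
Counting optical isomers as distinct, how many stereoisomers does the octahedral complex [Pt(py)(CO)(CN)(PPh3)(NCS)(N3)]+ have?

30

The six octahedral sites form three mutually perpendicular trans pairs.
Systematic enumeration (placing each ligand type in turn and discarding arrangements equivalent by rotation or reflection) gives 15 geometric isomers.
Of these, 15 lack any improper symmetry element and so occur as enantiomeric pairs, giving 15 + 15 = 30 stereoisomers in total.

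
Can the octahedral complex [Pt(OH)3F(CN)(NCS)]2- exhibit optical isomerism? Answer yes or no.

The six octahedral sites form three mutually perpendicular trans pairs.
There are 4 geometric isomers: OH mer (3 arrangements); OH fac (chiral).
One of these lacks any improper symmetry element and so occurs as an enantiomeric pair, giving 4 + 1 = 5 stereoisomers in total.

yes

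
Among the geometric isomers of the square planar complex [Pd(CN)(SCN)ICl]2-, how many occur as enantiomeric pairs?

0

Systematic placement gives 3 geometric isomers: (CN/I trans, Cl/SCN trans); (CN/SCN trans, Cl/I trans); (CN/Cl trans, I/SCN trans).
Each arrangement has an internal mirror plane or centre of symmetry, so none is chiral.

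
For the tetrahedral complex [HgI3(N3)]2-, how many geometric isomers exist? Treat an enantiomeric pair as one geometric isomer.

1

All four vertices of a tetrahedron are equivalent and mutually adjacent, so cis/trans isomerism cannot arise.
Only one geometric arrangement is possible.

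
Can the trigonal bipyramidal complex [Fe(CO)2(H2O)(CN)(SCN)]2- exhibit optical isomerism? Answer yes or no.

Placing the ligands in turn and identifying arrangements related by rotation or reflection leaves 7 distinct geometric isomers.
Of these, 3 lack any improper symmetry element and so occur as enantiomeric pairs, giving 7 + 3 = 10 stereoisomers in total.

yes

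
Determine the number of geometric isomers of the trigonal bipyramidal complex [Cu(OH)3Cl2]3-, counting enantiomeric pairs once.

3

Working through the distinct placements yields 3 geometric isomers: Cl both axial; Cl one axial, one equatorial; Cl both equatorial.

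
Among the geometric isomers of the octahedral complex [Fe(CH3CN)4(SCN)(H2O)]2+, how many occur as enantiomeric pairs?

0

In an octahedral complex each vertex has one trans partner and four cis neighbours.
Systematic placement gives 2 geometric isomers: SCN and H2O mutually trans; SCN and H2O mutually cis.
Each arrangement has an internal mirror plane or centre of symmetry, so none is chiral.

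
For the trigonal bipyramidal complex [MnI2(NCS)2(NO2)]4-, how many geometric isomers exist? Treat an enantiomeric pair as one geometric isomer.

Exhaustive case analysis gives 5 geometric isomers.

5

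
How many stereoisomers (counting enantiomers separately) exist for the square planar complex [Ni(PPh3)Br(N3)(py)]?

There are 3 geometric isomers: (Br/PPh3 trans, N3/py trans); (Br/py trans, N3/PPh3 trans); (Br/N3 trans, PPh3/py trans).
Each arrangement has an internal mirror plane or centre of symmetry, so none is chiral.

3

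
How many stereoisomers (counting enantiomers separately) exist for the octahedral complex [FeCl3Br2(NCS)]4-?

3

In an octahedral complex each vertex has one trans partner and four cis neighbours.
Systematic placement gives 3 geometric isomers: Cl mer, Br trans; Cl fac, Br cis; Cl mer, Br cis.
Each arrangement has an internal mirror plane or centre of symmetry, so none is chiral.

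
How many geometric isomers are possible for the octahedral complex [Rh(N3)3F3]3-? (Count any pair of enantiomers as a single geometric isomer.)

2

Working through the distinct placements yields 2 geometric isomers: N3 mer; N3 fac.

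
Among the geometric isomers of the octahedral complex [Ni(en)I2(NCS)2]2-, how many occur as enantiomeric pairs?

1

An octahedron has six vertices in three trans pairs; every non-trans pair is cis.
Each en is bidentate and must span two cis positions.
Working through the distinct placements yields 3 geometric isomers: I trans, NCS cis; I cis, NCS cis (chiral); I cis, NCS trans.
One of these lacks any improper symmetry element and so occurs as an enantiomeric pair, giving 3 + 1 = 4 stereoisomers in total.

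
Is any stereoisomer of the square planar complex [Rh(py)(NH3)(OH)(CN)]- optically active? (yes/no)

Working through the distinct placements yields 3 geometric isomers: (CN/OH trans, NH3/py trans); (CN/py trans, NH3/OH trans); (CN/NH3 trans, OH/py trans).
Each arrangement has an internal mirror plane or centre of symmetry, so none is chiral.

no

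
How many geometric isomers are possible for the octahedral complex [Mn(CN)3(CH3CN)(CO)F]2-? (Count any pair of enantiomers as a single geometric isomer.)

4

The six octahedral sites form three mutually perpendicular trans pairs.
There are 4 geometric isomers: CN mer (3 arrangements); CN fac (chiral).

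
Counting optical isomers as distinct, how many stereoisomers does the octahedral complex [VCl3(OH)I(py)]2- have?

The six octahedral sites form three mutually perpendicular trans pairs.
Working through the distinct placements yields 4 geometric isomers: Cl mer (3 arrangements); Cl fac (chiral).
One of these lacks any improper symmetry element and so occurs as an enantiomeric pair, giving 4 + 1 = 5 stereoisomers in total.

5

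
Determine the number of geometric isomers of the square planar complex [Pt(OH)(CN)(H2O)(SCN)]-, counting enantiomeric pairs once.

In a square planar complex each vertex has one trans partner and two cis neighbours.
Working through the distinct placements yields 3 geometric isomers: (CN/OH trans, H2O/SCN trans); (CN/SCN trans, H2O/OH trans); (CN/H2O trans, OH/SCN trans).

3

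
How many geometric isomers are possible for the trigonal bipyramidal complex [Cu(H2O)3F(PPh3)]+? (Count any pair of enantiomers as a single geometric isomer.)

A trigonal bipyramid has two axial and three equatorial sites, which are chemically inequivalent.
Systematic placement gives 4 geometric isomers: F axial, PPh3 equatorial; F axial, PPh3 axial; F equatorial, PPh3 equatorial; F equatorial, PPh3 axial.

4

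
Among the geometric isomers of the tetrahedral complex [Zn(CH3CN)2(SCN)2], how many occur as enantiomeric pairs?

0

In a tetrahedral complex all four positions are equivalent and every pair of ligands is adjacent — there is no cis/trans distinction.
Only one geometric arrangement is possible.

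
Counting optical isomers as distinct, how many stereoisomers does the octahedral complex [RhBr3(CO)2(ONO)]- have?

3

In an octahedral complex each vertex has one trans partner and four cis neighbours.
Systematic placement gives 3 geometric isomers: Br mer, CO cis; Br mer, CO trans; Br fac, CO cis.
Each arrangement has an internal mirror plane or centre of symmetry, so none is chiral.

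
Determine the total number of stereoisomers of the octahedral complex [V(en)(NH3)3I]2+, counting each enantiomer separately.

Each en is bidentate and must span two cis positions.
Working through the distinct placements yields 2 geometric isomers: NH3 fac; NH3 mer.
Each arrangement has an internal mirror plane or centre of symmetry, so none is chiral.

2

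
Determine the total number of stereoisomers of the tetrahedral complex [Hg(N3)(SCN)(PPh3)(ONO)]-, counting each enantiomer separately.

In a tetrahedral complex all four positions are equivalent and every pair of ligands is adjacent — there is no cis/trans distinction.
Only one geometric arrangement is possible; it has no improper symmetry element, so it exists as a pair of enantiomers (2 stereoisomers).

2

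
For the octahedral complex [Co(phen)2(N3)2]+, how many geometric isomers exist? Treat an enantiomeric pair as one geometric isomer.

Each phen is bidentate and must span two cis positions.
There are 2 geometric isomers: N3 trans; N3 cis (chiral).

2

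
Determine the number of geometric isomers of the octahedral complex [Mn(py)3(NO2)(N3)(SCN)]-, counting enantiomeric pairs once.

In an octahedral complex each vertex has one trans partner and four cis neighbours.
Systematic placement gives 4 geometric isomers: py mer (3 arrangements); py fac (chiral).

4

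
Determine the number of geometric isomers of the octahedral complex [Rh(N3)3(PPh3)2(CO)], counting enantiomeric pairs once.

The distinct arrangements are (3 in all): N3 mer, PPh3 trans; N3 fac, PPh3 cis; N3 mer, PPh3 cis.

3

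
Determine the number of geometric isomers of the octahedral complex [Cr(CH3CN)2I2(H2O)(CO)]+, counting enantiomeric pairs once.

6

In an octahedral complex each vertex has one trans partner and four cis neighbours.
Systematic placement gives 6 geometric isomers: CH3CN trans, I trans; CH3CN trans, I cis; CH3CN cis, I trans; CH3CN cis, I cis (3 arrangements, 2 chiral).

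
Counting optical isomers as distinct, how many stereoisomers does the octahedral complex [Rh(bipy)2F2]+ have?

3

In an octahedral complex each vertex has one trans partner and four cis neighbours.
Each bipy is bidentate and must span two cis positions.
Working through the distinct placements yields 2 geometric isomers: F trans; F cis (chiral).
One of these lacks any improper symmetry element and so occurs as an enantiomeric pair, giving 2 + 1 = 3 stereoisomers in total.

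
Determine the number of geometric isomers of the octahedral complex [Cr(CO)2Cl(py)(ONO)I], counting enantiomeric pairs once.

9

Exhaustive case analysis gives 9 geometric isomers.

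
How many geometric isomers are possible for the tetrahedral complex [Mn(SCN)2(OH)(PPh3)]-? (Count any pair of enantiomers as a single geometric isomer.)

1

In a tetrahedral complex all four positions are equivalent and every pair of ligands is adjacent — there is no cis/trans distinction.
Only one geometric arrangement is possible.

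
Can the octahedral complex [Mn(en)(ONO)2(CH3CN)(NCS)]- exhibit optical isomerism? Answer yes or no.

yes

Each en is bidentate and must span two cis positions.
The distinct arrangements are (4 in all): ONO cis (3 arrangements, 2 chiral); ONO trans.
Of these, 2 lack any improper symmetry element and so occur as enantiomeric pairs, giving 4 + 2 = 6 stereoisomers in total.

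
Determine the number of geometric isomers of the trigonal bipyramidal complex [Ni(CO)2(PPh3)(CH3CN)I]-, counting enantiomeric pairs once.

In a trigonal bipyramid the two axial positions differ from the three equatorial ones.
Placing the ligands in turn and identifying arrangements related by rotation or reflection leaves 7 distinct geometric isomers.

7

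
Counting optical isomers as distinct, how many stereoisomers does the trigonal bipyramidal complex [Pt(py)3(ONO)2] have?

In a trigonal bipyramid the two axial positions differ from the three equatorial ones.
There are 3 geometric isomers: ONO both axial; ONO one axial, one equatorial; ONO both equatorial.
Each arrangement has an internal mirror plane or centre of symmetry, so none is chiral.

3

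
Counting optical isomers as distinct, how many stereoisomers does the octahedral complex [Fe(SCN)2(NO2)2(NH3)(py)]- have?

In an octahedral complex each vertex has one trans partner and four cis neighbours.
Systematic placement gives 6 geometric isomers: SCN cis, NO2 cis (3 arrangements, 2 chiral); SCN trans, NO2 cis; SCN cis, NO2 trans; SCN trans, NO2 trans.
Of these, 2 lack any improper symmetry element and so occur as enantiomeric pairs, giving 6 + 2 = 8 stereoisomers in total.

8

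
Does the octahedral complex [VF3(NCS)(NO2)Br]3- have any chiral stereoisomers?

yes

In an octahedral complex each vertex has one trans partner and four cis neighbours.
There are 4 geometric isomers: F mer (3 arrangements); F fac (chiral).
One of these lacks any improper symmetry element and so occurs as an enantiomeric pair, giving 4 + 1 = 5 stereoisomers in total.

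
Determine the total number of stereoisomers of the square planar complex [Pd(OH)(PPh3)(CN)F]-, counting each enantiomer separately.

A square has two trans pairs of vertices; adjacent vertices are cis.
Working through the distinct placements yields 3 geometric isomers: (CN/OH trans, F/PPh3 trans); (CN/PPh3 trans, F/OH trans); (CN/F trans, OH/PPh3 trans).
Each arrangement has an internal mirror plane or centre of symmetry, so none is chiral.

3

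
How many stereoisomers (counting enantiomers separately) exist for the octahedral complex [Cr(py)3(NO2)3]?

2

The six octahedral sites form three mutually perpendicular trans pairs.
Working through the distinct placements yields 2 geometric isomers: py mer; py fac.
Each arrangement has an internal mirror plane or centre of symmetry, so none is chiral.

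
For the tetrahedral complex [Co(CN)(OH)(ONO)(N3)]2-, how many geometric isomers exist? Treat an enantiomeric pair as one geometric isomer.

1

In a tetrahedral complex all four positions are equivalent and every pair of ligands is adjacent — there is no cis/trans distinction.
Only one geometric arrangement is possible; it has no improper symmetry element, so it exists as a pair of enantiomers (2 stereoisomers).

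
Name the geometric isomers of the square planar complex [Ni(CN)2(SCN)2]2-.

cis and trans

The distinct arrangements are (2 in all): CN cis; CN trans.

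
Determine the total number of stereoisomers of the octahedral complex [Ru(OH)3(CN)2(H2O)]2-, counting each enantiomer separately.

3

In an octahedral complex each vertex has one trans partner and four cis neighbours.
The distinct arrangements are (3 in all): OH mer, CN trans; OH mer, CN cis; OH fac, CN cis.
Each arrangement has an internal mirror plane or centre of symmetry, so none is chiral.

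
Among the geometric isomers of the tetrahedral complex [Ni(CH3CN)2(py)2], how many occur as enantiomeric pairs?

0

All four vertices of a tetrahedron are equivalent and mutually adjacent, so cis/trans isomerism cannot arise.
Only one geometric arrangement is possible.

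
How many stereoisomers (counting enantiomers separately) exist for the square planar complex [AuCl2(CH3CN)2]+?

2

Working through the distinct placements yields 2 geometric isomers: Cl cis; Cl trans.
Each arrangement has an internal mirror plane or centre of symmetry, so none is chiral.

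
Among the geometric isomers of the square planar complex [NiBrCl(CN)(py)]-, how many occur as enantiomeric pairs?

In a square planar complex each vertex has one trans partner and two cis neighbours.
Systematic placement gives 3 geometric isomers: (Br/Cl trans, CN/py trans); (Br/py trans, CN/Cl trans); (Br/CN trans, Cl/py trans).
Each arrangement has an internal mirror plane or centre of symmetry, so none is chiral.

0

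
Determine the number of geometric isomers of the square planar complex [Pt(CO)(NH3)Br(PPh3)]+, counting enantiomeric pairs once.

3

A square has two trans pairs of vertices; adjacent vertices are cis.
Systematic placement gives 3 geometric isomers: (Br/NH3 trans, CO/PPh3 trans); (Br/PPh3 trans, CO/NH3 trans); (Br/CO trans, NH3/PPh3 trans).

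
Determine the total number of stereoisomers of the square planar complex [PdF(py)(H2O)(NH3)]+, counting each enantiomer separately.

3

In a square planar complex each vertex has one trans partner and two cis neighbours.
Working through the distinct placements yields 3 geometric isomers: (F/NH3 trans, H2O/py trans); (F/py trans, H2O/NH3 trans); (F/H2O trans, NH3/py trans).
Each arrangement has an internal mirror plane or centre of symmetry, so none is chiral.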